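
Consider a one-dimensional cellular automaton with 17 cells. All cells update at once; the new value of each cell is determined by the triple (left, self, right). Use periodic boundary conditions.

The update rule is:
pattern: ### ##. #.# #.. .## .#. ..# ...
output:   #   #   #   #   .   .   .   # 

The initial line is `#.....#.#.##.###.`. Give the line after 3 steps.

##.####..#.#.##.#

.####..#.#.##.###
#.####..#.#.##.##
##.####..#.#.##.#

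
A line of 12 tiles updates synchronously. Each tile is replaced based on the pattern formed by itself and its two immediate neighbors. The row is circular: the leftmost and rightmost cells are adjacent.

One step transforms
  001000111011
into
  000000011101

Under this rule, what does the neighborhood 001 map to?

0

At position 1 the neighborhood is 001; the next row has 0 there.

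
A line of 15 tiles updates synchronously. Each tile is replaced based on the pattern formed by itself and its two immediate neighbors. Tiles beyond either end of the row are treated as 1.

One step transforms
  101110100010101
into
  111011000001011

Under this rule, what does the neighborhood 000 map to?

At position 8 the neighborhood is 000; the next row has 0 there.

0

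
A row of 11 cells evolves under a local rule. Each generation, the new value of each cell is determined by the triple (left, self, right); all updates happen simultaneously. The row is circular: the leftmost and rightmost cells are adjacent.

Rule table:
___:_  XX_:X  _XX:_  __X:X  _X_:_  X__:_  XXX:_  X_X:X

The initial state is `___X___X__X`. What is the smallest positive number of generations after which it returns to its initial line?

11

__X___X__X_
_X___X__X__
X___X__X___
___X__X___X
__X__X___X_
_X__X___X__
X__X___X___
__X___X___X
_X___X___X_
X___X___X__
___X___X__X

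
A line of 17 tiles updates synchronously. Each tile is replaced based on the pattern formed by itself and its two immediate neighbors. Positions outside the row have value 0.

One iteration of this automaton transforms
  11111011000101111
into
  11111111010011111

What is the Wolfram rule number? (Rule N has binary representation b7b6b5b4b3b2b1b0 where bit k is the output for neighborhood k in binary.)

233

position 1: 111 → 1  (bit 7 = 1)
position 4: 110 → 1  (bit 6 = 1)
position 5: 101 → 1  (bit 5 = 1)
position 8: 100 → 0  (bit 4 = 0)
position 0: 011 → 1  (bit 3 = 1)
position 11: 010 → 0  (bit 2 = 0)
position 10: 001 → 0  (bit 1 = 0)
position 9: 000 → 1  (bit 0 = 1)
bits b7..b0 = 11101001 = 233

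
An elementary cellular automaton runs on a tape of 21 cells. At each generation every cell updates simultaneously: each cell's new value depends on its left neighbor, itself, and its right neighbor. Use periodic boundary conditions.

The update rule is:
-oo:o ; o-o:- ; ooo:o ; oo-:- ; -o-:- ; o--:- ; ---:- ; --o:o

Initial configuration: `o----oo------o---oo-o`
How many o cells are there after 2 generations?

generation 1: ----oo------o---oo--o
generation 2: ---oo------o---oo--o-
count of o: 6

6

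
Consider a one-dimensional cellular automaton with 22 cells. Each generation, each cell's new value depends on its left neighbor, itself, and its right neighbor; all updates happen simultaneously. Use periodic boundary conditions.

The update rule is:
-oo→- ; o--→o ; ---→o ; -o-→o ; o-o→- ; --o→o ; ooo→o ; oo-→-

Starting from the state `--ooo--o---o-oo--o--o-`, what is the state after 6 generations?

o--o--oo-oo-ooo-oooo--

generation 1: oo-o-ooooooo---ooooooo
generation 2: o--o--ooooo-ooo-oooooo
generation 3: -ooooo-ooo---o---ooooo
generation 4: --ooo---o-ooooooo-ooo-
generation 5: oo-o-oooo--ooooo---o-o
generation 6: o--o--oo-oo-ooo-oooo--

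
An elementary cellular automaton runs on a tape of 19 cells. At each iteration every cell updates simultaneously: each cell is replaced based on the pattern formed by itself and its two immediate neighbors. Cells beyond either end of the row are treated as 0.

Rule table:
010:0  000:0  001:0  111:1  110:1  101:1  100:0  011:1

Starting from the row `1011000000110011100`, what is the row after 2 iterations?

0111000000110011100
0111000000110011100

0111000000110011100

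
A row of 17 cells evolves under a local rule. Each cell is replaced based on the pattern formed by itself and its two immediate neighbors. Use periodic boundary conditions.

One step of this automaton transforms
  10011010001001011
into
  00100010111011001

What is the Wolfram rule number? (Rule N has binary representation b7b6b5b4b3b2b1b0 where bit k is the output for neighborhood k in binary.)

135

position 16: 111 → 1  (bit 7 = 1)
position 0: 110 → 0  (bit 6 = 0)
position 5: 101 → 0  (bit 5 = 0)
position 1: 100 → 0  (bit 4 = 0)
position 3: 011 → 0  (bit 3 = 0)
position 6: 010 → 1  (bit 2 = 1)
position 2: 001 → 1  (bit 1 = 1)
position 8: 000 → 1  (bit 0 = 1)
bits b7..b0 = 10000111 = 135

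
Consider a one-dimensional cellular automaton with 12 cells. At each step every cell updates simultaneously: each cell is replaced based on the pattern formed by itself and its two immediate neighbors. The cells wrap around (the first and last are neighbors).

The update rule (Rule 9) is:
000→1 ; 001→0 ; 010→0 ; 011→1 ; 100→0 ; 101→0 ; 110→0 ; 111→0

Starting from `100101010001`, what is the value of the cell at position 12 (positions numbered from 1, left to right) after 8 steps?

000000000101
011111110000
010000000111
000111110100
110100000001
000001111101
011101000000
010000011111
position 12 holds 1

1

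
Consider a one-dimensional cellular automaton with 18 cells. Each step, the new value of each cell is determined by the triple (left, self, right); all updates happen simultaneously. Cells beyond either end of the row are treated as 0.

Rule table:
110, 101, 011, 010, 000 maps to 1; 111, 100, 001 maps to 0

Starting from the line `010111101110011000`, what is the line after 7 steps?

011100111010010101

011100111010011011
010100101110011111
011100111010010001
010100101110010101
011100111010011111
010100101110010001
011100111010010101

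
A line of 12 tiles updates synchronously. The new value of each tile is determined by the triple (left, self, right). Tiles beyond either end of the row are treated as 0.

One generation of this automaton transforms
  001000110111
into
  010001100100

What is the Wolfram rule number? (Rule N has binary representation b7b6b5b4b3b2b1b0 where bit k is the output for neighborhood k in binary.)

10

position 10: 111 → 0  (bit 7 = 0)
position 7: 110 → 0  (bit 6 = 0)
position 8: 101 → 0  (bit 5 = 0)
position 3: 100 → 0  (bit 4 = 0)
position 6: 011 → 1  (bit 3 = 1)
position 2: 010 → 0  (bit 2 = 0)
position 1: 001 → 1  (bit 1 = 1)
position 0: 000 → 0  (bit 0 = 0)
bits b7..b0 = 00001010 = 10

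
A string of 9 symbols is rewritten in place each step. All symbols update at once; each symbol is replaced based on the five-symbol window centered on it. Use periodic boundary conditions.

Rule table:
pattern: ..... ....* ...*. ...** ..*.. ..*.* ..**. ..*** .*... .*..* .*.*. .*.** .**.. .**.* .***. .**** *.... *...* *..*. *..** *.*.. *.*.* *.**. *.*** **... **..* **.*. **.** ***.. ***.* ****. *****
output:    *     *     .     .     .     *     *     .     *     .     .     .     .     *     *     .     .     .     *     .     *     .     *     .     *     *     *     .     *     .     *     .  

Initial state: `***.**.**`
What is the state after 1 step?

.*..**...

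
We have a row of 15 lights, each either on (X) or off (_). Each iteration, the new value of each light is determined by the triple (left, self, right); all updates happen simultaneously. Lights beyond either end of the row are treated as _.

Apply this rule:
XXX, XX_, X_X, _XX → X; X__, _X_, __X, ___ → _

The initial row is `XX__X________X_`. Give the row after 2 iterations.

XX_____________

XX_____________
XX_____________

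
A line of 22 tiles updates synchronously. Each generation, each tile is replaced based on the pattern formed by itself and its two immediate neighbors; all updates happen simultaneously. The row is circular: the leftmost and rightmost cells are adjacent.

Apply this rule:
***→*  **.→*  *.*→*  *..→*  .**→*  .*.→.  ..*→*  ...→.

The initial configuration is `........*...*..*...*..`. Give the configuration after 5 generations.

*.**.*.*.**********.*.

.......*.*.*.**.*.*.*.
......*.*.*.****.*.*.*
*....*.*.*.******.*.*.
.*..*.*.*.********.*.*
*.**.*.*.**********.*.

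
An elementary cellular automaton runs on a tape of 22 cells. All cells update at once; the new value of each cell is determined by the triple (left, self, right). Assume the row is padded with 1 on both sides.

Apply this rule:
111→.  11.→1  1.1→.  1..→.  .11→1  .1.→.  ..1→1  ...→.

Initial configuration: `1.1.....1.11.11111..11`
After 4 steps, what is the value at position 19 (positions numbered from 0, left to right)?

1......1..11.1...1.11.
1.....1..111....1..11.
1....1..11.1...1..111.
1...1..111....1..11.1.
position 19 holds .

.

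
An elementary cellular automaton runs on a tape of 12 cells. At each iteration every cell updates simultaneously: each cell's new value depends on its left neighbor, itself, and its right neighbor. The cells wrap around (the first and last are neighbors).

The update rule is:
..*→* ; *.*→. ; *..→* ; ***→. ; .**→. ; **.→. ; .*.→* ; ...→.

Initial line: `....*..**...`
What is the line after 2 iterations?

..*....****.

...****..*..
..*....****.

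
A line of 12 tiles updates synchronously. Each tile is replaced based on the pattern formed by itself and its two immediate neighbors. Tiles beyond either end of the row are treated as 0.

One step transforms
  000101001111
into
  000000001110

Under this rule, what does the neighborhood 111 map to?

At position 9 the neighborhood is 111; the next row has 1 there.

1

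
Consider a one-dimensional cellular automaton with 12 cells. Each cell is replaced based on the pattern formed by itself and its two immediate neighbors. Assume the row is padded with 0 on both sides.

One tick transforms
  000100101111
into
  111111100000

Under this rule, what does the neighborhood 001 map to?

At position 2 the neighborhood is 001; the next row has 1 there.

1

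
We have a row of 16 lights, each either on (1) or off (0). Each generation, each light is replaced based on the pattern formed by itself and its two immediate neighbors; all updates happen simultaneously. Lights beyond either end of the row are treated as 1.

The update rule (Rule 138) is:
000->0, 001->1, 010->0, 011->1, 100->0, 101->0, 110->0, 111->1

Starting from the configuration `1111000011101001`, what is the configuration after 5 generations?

0001110000111111

1110000111000011
1100001110000111
1000011100001111
0000111000011111
0001110000111111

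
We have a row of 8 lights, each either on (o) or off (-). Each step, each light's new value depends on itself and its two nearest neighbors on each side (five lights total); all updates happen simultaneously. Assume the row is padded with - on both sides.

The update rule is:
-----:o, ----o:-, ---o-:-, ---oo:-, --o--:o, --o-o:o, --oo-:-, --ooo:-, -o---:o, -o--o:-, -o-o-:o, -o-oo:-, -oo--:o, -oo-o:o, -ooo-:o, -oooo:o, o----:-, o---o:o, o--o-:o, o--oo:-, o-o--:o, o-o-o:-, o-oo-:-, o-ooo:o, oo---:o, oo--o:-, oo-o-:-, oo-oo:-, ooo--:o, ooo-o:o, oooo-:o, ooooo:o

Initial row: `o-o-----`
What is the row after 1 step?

oooo-ooo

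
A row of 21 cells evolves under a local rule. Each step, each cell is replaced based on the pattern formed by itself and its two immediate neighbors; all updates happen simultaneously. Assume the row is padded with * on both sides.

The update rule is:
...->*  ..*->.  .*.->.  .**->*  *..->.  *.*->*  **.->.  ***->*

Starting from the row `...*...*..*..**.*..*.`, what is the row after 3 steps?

.....*.****......*.**

.*...*.......*.*....*
*..*...*****..*..**.*
.....*.****......*.**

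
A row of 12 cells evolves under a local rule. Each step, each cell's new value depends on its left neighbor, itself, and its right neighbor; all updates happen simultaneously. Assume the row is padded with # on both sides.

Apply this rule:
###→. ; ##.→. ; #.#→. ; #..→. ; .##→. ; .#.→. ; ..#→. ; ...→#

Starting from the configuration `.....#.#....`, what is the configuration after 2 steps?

.###.....##.
.....###....

.....###....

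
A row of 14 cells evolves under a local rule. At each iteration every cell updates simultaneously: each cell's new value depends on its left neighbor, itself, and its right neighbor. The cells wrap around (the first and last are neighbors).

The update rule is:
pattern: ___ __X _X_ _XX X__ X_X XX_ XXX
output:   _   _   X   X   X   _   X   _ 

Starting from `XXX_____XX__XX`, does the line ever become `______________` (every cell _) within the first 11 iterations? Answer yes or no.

iteration 1: __XX____XXX_X_
iteration 2: __XXX___X_X_XX
iteration 3: X_X_XX__X_X_XX
iteration 4: X_X_XXX_X_X_X_
iteration 5: X_X_X_X_X_X_X_
iteration 6: X_X_X_X_X_X_X_  (fixed point — unchanged through iteration 11)
iteration 11 is X_X_X_X_X_X_X_, still not uniform _

no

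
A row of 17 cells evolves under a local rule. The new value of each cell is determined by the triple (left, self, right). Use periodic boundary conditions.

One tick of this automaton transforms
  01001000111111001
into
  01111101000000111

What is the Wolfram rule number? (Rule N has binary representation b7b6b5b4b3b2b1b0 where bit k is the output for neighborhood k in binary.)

22

position 9: 111 → 0  (bit 7 = 0)
position 13: 110 → 0  (bit 6 = 0)
position 0: 101 → 0  (bit 5 = 0)
position 2: 100 → 1  (bit 4 = 1)
position 8: 011 → 0  (bit 3 = 0)
position 1: 010 → 1  (bit 2 = 1)
position 3: 001 → 1  (bit 1 = 1)
position 6: 000 → 0  (bit 0 = 0)
bits b7..b0 = 00010110 = 22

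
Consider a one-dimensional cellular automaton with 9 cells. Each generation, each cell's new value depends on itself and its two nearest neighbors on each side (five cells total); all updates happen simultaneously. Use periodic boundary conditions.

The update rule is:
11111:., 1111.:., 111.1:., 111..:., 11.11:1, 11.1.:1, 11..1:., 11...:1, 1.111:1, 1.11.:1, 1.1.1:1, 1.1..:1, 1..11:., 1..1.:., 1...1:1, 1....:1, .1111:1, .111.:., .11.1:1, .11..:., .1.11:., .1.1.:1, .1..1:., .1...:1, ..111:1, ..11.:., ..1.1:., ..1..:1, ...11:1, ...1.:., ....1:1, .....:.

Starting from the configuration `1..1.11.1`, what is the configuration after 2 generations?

generation 1: .....1111
generation 2: 11.1111..

11.1111..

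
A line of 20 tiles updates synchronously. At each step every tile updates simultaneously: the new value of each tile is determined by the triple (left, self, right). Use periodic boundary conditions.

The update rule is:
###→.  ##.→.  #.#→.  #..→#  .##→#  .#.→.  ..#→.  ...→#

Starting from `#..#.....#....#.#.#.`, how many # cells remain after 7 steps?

step 1: .#..####..###.......
step 2: ..#.#...#.#..#######
step 3: #....##....#.#......
step 4: .###.#.###....#####.
step 5: .#.....#..###.#....#
step 6: ..####..#.#....###..
step 7: #.#...#....###.#..##
count of #: 9

9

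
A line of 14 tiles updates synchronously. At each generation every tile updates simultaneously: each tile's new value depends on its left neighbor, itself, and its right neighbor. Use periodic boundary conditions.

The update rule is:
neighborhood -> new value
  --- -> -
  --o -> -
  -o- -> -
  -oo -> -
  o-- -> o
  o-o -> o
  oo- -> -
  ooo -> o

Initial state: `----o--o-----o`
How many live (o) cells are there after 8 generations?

3

o----o--o-----
-o----o--o----
--o----o--o---
---o----o--o--
----o----o--o-
-----o----o--o
o-----o----o--
-o-----o----o-
count of o: 3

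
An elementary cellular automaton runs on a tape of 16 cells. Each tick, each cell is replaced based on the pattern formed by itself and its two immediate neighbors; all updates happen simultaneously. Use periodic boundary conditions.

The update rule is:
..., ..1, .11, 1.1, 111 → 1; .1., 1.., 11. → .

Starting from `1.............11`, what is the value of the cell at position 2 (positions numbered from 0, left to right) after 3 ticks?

1

..11111111111111
.11111111111111.
11111111111111..
position 2 holds 1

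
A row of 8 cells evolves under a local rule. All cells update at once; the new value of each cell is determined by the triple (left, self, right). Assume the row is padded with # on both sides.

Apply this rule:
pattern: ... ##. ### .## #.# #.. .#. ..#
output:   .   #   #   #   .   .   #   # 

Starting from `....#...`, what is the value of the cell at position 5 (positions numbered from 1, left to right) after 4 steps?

#

step 1: ...##..#
step 2: ..###.##
step 3: .####.##
step 4: .####.##
position 5 holds #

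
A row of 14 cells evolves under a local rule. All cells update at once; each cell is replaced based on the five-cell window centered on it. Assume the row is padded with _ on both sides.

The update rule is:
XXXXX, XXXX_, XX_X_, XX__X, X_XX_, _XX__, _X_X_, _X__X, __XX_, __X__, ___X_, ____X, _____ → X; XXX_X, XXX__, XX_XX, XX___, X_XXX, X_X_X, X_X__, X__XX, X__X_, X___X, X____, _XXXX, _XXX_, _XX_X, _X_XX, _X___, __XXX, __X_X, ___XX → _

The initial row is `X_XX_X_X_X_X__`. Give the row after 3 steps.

X_X_X_X_X___XX

__X_X_X_X_X___
XX_X_X_X_X___X
X_X_X_X_X___XX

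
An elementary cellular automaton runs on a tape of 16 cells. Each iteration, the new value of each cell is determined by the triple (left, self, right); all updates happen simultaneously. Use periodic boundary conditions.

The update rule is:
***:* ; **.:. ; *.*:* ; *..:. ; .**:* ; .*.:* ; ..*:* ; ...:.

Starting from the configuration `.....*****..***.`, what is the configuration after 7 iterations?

iteration 1: ....*****..***..
iteration 2: ...*****..***...
iteration 3: ..*****..***....
iteration 4: .*****..***.....
iteration 5: *****..***......
iteration 6: ****..***......*
iteration 7: ***..***......**

***..***......**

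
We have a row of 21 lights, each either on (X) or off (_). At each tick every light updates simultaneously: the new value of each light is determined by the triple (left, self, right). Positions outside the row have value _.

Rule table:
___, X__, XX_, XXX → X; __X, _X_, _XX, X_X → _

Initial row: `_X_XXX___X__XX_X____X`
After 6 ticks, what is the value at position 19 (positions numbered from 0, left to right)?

____XXXX__X__X__XXX__
XXX__XXXX__X__X__XXXX
_XXX__XXXX__X__X__XXX
__XXX__XXXX__X__X__XX
X__XXX__XXXX__X__X__X
_X__XXX__XXXX__X__X__
position 19 holds _

_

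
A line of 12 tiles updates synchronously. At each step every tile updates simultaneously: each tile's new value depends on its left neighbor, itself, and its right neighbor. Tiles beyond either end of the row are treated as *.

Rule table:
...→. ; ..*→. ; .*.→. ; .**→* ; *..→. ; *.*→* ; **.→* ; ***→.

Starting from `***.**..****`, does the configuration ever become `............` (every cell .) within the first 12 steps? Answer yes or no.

yes

..****..*...
..*..*......
............
all cells are . at step 3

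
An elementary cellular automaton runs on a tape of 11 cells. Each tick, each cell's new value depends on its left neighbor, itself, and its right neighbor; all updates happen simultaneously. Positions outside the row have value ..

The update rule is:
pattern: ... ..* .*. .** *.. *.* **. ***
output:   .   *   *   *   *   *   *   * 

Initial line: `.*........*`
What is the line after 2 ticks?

****....***

tick 1: ***......**
tick 2: ****....***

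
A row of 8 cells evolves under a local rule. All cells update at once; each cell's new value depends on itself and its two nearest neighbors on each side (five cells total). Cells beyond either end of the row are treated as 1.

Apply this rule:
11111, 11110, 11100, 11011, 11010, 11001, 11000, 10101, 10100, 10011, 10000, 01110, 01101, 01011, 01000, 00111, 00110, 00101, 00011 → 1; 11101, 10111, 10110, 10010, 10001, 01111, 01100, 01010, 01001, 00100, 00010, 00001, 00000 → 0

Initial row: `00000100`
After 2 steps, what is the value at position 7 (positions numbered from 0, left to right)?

1

11000001
11110011
position 7 holds 1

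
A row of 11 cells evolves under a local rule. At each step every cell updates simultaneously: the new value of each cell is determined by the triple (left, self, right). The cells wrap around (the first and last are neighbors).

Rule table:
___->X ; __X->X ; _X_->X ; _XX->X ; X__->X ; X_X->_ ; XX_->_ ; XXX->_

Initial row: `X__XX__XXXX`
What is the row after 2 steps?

XX___X__XXX

_XXX_XXX___
XX___X__XXX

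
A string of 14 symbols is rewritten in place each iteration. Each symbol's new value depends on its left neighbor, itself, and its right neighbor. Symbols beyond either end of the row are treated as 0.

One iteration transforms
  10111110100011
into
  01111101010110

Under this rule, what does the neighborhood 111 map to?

1

At position 3 the neighborhood is 111; the next row has 1 there.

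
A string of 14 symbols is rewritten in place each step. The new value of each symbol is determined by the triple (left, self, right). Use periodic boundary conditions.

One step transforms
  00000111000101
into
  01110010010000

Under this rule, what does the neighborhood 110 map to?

At position 7 the neighborhood is 110; the next row has 0 there.

0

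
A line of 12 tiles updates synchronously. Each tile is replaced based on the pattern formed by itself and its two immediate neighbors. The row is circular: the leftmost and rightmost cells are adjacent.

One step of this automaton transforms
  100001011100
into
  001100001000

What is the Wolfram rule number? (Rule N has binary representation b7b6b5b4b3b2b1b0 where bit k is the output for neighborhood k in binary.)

129

position 8: 111 → 1  (bit 7 = 1)
position 9: 110 → 0  (bit 6 = 0)
position 6: 101 → 0  (bit 5 = 0)
position 1: 100 → 0  (bit 4 = 0)
position 7: 011 → 0  (bit 3 = 0)
position 0: 010 → 0  (bit 2 = 0)
position 4: 001 → 0  (bit 1 = 0)
position 2: 000 → 1  (bit 0 = 1)
bits b7..b0 = 10000001 = 129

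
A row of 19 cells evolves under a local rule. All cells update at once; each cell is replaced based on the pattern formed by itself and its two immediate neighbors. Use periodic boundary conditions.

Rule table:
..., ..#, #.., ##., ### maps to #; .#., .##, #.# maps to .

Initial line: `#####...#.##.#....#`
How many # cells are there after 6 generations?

15

########...#..####.
.##########.##.###.
#.#########..#..###
#..##########.##.##
###.#########..#..#
###..##########.##.
count of #: 15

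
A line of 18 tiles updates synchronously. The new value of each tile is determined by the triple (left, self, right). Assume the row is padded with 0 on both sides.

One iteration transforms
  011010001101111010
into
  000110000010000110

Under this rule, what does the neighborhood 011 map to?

At position 1 the neighborhood is 011; the next row has 0 there.

0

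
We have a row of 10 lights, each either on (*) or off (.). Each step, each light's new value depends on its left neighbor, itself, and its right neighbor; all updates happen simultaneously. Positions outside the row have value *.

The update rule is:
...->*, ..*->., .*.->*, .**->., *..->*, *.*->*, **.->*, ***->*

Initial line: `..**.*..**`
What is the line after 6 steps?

step 1: *..****..*
step 2: **..****..
step 3: ***..****.
step 4: ****..****
step 5: *****..***
step 6: ******..**

******..**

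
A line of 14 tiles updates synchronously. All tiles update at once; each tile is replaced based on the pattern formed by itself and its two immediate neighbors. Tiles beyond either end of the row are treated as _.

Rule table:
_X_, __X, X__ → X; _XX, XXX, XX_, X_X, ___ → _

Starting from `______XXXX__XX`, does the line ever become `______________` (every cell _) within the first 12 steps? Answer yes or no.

yes

_____X____XX__
____XXX__X__X_
___X___XXXXXXX
__XXX_X_______
_X____XX______
XXX__X__X_____
___XXXXXXX____
__X_______X___
_XXX_____XXX__
X___X___X___X_
XX_XXX_XXX_XXX
______________
all cells are _ at step 12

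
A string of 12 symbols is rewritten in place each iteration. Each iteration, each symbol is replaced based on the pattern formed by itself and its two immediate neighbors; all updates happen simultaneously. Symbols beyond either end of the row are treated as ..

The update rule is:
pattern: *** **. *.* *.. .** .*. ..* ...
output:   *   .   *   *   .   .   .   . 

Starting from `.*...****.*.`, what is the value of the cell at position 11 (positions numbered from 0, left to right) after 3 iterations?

*

iteration 1: ..*...**.*.*
iteration 2: ...*....*.*.
iteration 3: ....*....*.*
position 11 holds *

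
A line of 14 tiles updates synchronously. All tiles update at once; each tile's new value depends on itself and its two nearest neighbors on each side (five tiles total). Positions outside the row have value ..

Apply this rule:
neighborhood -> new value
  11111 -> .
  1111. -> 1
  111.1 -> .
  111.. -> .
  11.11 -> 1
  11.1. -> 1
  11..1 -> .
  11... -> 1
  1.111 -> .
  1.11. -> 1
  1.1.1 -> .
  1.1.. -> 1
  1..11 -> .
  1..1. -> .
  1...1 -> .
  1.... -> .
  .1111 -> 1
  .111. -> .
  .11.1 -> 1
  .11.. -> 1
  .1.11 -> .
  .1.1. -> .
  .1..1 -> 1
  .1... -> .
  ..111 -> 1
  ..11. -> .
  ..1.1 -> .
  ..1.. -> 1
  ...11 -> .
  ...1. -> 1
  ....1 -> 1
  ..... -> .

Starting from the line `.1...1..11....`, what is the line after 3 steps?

111.1...1..11.

step 1: 11..111..11...
step 2: .1..1.....11..
step 3: 111.1...1..11.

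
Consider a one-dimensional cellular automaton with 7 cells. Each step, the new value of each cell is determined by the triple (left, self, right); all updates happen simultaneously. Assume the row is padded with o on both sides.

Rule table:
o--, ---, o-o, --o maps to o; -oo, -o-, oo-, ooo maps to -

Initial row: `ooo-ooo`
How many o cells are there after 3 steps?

---o---
ooo-ooo  (repeats step 0; period 2)
step 3: ---o---
count of o: 1

1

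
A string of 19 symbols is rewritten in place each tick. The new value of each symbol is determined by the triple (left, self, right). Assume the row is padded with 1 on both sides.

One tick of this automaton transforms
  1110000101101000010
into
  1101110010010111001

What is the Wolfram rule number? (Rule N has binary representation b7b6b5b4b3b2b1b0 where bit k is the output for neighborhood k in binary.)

177

position 0: 111 → 1  (bit 7 = 1)
position 2: 110 → 0  (bit 6 = 0)
position 8: 101 → 1  (bit 5 = 1)
position 3: 100 → 1  (bit 4 = 1)
position 9: 011 → 0  (bit 3 = 0)
position 7: 010 → 0  (bit 2 = 0)
position 6: 001 → 0  (bit 1 = 0)
position 4: 000 → 1  (bit 0 = 1)
bits b7..b0 = 10110001 = 177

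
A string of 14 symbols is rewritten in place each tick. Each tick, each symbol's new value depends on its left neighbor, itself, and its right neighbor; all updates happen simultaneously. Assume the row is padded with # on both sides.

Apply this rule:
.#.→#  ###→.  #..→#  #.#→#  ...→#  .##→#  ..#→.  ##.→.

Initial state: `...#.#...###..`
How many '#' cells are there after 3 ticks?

##.#####.#..#.
..##....###.##
#.#.###.#..##.
count of #: 8

8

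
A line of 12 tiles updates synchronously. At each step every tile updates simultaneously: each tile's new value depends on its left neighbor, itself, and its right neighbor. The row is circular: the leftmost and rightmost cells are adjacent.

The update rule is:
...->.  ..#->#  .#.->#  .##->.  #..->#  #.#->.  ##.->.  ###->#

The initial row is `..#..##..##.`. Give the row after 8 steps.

..#...#...#.

.####..##..#
..##.##..###
##.....##.#.
..#...#...#.
.###.###.###
..#...#...#.  (repeats step 4; period 2)
step 8: ..#...#...#.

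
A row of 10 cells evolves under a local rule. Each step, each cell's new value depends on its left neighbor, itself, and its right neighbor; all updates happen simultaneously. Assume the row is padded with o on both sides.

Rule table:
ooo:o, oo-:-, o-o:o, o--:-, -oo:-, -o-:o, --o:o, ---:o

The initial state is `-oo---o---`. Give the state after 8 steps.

oooo-o-ooo

step 1: o---ooo-oo
step 2: --oo-o-o-o
step 3: -o--ooooo-
step 4: oo-o-ooo-o
step 5: o-ooo-o-o-
step 6: -o-o-ooooo
step 7: ooooo-oooo
step 8: oooo-o-ooo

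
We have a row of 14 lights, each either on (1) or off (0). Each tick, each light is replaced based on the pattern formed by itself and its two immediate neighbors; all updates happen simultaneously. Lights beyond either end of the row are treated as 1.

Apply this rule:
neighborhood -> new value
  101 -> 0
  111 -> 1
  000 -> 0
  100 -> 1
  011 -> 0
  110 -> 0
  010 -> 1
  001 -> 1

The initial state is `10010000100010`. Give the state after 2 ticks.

01111001110110
00110110100000

00110110100000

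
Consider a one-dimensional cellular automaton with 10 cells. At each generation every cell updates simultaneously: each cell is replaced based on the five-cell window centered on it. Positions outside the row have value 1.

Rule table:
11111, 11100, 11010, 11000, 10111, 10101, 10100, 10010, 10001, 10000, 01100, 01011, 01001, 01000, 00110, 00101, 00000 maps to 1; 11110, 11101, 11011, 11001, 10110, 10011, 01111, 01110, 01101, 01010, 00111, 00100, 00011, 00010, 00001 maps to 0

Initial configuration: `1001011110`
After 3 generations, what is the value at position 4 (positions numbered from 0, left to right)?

generation 1: 1011110000
generation 2: 0010011100
generation 3: 0101000100
position 4 holds 0

0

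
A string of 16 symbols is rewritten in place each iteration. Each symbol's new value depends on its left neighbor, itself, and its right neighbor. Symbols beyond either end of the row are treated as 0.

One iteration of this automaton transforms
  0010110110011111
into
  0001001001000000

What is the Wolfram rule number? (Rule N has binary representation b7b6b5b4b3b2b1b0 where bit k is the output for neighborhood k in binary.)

48

position 12: 111 → 0  (bit 7 = 0)
position 5: 110 → 0  (bit 6 = 0)
position 3: 101 → 1  (bit 5 = 1)
position 9: 100 → 1  (bit 4 = 1)
position 4: 011 → 0  (bit 3 = 0)
position 2: 010 → 0  (bit 2 = 0)
position 1: 001 → 0  (bit 1 = 0)
position 0: 000 → 0  (bit 0 = 0)
bits b7..b0 = 00110000 = 48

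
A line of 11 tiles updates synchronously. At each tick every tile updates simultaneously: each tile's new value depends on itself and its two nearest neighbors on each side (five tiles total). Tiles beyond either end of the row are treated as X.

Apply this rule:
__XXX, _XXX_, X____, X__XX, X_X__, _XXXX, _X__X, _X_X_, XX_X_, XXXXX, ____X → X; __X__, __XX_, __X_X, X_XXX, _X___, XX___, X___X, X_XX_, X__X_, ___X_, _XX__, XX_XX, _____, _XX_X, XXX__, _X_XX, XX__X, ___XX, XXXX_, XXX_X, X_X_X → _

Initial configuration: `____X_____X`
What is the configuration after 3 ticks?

_X___X_____

_XX___X_X_X
_______X___
_X___X_____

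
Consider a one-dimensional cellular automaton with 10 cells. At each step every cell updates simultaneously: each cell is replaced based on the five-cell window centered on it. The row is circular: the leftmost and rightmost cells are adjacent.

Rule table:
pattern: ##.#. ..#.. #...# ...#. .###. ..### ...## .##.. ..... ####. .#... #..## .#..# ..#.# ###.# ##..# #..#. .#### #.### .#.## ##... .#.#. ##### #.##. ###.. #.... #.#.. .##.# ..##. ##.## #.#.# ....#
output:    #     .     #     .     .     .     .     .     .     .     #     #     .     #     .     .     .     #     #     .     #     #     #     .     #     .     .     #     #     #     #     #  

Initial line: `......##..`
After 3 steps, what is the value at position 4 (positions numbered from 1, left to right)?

step 1: ....#.#.#.
step 2: ..#.####.#
step 3: ..#.##..#.
position 4 holds .

.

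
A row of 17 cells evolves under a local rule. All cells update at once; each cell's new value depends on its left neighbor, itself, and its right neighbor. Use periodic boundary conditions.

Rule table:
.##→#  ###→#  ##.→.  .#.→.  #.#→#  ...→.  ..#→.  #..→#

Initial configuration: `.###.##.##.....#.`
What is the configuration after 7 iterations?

iteration 1: .##.##.##.#.....#
iteration 2: ##.##.##.#.#.....
iteration 3: #.##.##.#.#.#....
iteration 4: .##.##.#.#.#.#...
iteration 5: .#.##.#.#.#.#.#..
iteration 6: ..##.#.#.#.#.#.#.
iteration 7: ..#.#.#.#.#.#.#.#

..#.#.#.#.#.#.#.#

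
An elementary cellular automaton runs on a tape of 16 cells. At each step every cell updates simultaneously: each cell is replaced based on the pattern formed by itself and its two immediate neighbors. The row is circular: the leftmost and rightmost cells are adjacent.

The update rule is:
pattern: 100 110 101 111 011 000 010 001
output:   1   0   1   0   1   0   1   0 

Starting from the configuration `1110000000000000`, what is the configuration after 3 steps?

1001000000000000
1101100000000000
1011010000000000

1011010000000000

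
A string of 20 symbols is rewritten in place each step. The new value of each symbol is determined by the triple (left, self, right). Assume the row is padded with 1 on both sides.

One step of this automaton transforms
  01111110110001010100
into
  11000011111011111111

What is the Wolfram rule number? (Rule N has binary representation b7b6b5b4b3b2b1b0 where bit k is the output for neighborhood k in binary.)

126

position 2: 111 → 0  (bit 7 = 0)
position 6: 110 → 1  (bit 6 = 1)
position 0: 101 → 1  (bit 5 = 1)
position 10: 100 → 1  (bit 4 = 1)
position 1: 011 → 1  (bit 3 = 1)
position 13: 010 → 1  (bit 2 = 1)
position 12: 001 → 1  (bit 1 = 1)
position 11: 000 → 0  (bit 0 = 0)
bits b7..b0 = 01111110 = 126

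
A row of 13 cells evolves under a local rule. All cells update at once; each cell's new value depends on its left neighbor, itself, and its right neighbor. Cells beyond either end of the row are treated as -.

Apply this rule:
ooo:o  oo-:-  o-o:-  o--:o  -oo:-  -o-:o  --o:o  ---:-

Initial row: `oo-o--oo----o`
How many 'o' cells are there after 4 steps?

7

---ooo--o--oo
--o-o-ooooo--
-oo-o--ooo-o-
o---ooo-o--oo
count of o: 7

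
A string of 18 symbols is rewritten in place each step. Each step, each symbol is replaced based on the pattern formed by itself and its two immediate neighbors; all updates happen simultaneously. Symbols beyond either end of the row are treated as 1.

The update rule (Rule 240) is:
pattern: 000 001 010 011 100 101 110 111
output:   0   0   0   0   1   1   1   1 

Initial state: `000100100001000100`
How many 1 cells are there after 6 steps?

100010010000100010
110001001000010001
111000100100001000
111100010010000100
111110001001000010
111111000100100001
count of 1: 9

9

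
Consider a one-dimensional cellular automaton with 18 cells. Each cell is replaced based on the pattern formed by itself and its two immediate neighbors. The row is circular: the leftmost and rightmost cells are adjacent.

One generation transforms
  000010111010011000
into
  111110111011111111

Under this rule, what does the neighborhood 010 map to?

At position 4 the neighborhood is 010; the next row has 1 there.

1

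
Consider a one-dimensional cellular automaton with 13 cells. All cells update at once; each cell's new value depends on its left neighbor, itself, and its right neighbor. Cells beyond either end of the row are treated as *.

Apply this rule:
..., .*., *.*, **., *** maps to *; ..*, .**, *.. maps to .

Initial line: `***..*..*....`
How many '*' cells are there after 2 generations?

***..*..*.**.
***..*..**.**
count of *: 8

8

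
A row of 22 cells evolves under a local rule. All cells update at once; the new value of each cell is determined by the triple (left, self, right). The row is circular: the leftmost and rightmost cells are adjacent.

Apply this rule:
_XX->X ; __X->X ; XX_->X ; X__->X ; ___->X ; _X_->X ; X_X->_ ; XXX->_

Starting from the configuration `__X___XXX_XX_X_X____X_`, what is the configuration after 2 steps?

______X_X_XX_X_X______

XXXXXXX_X_XX_X_XXXXXXX
______X_X_XX_X_X______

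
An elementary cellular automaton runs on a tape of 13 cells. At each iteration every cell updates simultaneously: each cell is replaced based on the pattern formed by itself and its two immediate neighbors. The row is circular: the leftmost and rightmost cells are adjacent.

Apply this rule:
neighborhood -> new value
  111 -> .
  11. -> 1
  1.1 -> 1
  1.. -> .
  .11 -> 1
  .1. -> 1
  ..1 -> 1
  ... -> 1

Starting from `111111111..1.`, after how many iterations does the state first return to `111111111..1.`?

1.......1.111
1.111111111..
111.......1.1
..1.111111111
.1111.......1
11..1.1111111
.1.1111......
1111..1.11111
...1.1111....
111111..1.111
.....1.1111..
11111111..1.1
.......1.1111
.111111111..1
11.......1.11
.1.111111111.
1111.......1.
1..1.11111111
1.1111.......
111..1.111111
..1.1111.....
11111..1.1111
....1.1111...
1111111..1.11
......1.1111.
111111111..1.

26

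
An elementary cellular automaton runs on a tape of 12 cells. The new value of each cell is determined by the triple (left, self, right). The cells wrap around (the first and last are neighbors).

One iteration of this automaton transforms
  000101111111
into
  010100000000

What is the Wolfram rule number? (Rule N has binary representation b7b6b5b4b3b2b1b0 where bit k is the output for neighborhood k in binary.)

5

position 6: 111 → 0  (bit 7 = 0)
position 11: 110 → 0  (bit 6 = 0)
position 4: 101 → 0  (bit 5 = 0)
position 0: 100 → 0  (bit 4 = 0)
position 5: 011 → 0  (bit 3 = 0)
position 3: 010 → 1  (bit 2 = 1)
position 2: 001 → 0  (bit 1 = 0)
position 1: 000 → 1  (bit 0 = 1)
bits b7..b0 = 00000101 = 5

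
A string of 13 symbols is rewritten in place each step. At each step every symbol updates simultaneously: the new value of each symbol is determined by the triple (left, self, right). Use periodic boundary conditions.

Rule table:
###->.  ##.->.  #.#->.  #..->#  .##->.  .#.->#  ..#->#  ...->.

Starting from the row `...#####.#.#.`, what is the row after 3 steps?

step 1: ..#......#.##
step 2: ####....##...
step 3: ....#..#..#.#

....#..#..#.#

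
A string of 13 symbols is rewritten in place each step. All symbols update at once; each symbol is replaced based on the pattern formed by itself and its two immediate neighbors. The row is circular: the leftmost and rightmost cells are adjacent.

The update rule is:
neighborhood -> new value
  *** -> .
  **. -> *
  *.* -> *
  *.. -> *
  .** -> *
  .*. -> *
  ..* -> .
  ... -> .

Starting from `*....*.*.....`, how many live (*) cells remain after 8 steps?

6

step 1: **...****....
step 2: ***..*..**...
step 3: *.**.**.***..
step 4: *********.**.
step 5: *.......*****
step 6: **......*....
step 7: ***.....**...
step 8: *.**....***..
count of *: 6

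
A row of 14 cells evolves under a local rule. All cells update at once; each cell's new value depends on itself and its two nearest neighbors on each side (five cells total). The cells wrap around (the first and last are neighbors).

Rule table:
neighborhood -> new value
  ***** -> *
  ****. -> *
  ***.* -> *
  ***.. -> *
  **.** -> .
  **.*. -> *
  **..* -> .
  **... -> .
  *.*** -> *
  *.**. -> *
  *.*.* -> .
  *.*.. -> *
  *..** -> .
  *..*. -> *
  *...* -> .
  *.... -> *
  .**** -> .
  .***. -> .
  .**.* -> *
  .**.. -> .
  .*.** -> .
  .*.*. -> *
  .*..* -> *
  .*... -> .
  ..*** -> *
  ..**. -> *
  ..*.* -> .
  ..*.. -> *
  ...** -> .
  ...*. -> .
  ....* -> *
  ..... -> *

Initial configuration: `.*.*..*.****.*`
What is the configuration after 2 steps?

*.****..*.***.
..*.**.*..*.**

..*.**.*..*.**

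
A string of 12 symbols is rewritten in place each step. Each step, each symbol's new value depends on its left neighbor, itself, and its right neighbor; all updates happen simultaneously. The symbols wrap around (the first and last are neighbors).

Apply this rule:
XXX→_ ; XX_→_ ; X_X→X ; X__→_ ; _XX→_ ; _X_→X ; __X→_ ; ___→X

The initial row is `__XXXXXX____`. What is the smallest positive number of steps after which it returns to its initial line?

2

step 1: X________XXX
step 2: __XXXXXX____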